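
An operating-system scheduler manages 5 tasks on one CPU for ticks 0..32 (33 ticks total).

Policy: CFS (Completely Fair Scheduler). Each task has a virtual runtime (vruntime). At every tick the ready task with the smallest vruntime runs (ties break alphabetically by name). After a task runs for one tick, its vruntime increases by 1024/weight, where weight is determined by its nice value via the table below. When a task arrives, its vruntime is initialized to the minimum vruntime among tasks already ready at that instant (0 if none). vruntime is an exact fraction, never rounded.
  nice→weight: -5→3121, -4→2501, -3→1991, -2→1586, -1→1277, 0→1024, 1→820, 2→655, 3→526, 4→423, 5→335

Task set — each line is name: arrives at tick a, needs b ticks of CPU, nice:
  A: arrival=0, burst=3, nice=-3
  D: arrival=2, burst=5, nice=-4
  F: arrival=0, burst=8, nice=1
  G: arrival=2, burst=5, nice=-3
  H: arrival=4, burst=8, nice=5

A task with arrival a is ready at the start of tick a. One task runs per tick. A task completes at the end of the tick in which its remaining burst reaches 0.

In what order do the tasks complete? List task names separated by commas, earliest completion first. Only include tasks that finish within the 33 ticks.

completion order = A, D, G, F, H

t=0: vr[A=0 F=0] → run A
t=1: vr[A=1024/1991 F=0] → run F
t=2: vr[A=1024/1991 D=1024/1991 F=256/205 G=1024/1991] → run A
t=3: vr[A=2048/1991 D=1024/1991 F=256/205 G=1024/1991] → run D
t=4: vr[A=2048/1991 D=4599808/4979491 F=256/205 G=1024/1991 H=1024/1991] → run G
t=5: vr[A=2048/1991 D=4599808/4979491 F=256/205 G=2048/1991 H=1024/1991] → run H
t=6: vr[A=2048/1991 D=4599808/4979491 F=256/205 G=2048/1991 H=2381824/666985] → run D
t=7: vr[A=2048/1991 D=6638592/4979491 F=256/205 G=2048/1991 H=2381824/666985] → run A
t=8: vr[D=6638592/4979491 F=256/205 G=2048/1991 H=2381824/666985] → run G
t=9: vr[D=6638592/4979491 F=256/205 G=3072/1991 H=2381824/666985] → run F
t=10: vr[D=6638592/4979491 F=512/205 G=3072/1991 H=2381824/666985] → run D
t=11: vr[D=8677376/4979491 F=512/205 G=3072/1991 H=2381824/666985] → run G
t=12: vr[D=8677376/4979491 F=512/205 G=4096/1991 H=2381824/666985] → run D
t=13: vr[D=10716160/4979491 F=512/205 G=4096/1991 H=2381824/666985] → run G
t=14: vr[D=10716160/4979491 F=512/205 G=5120/1991 H=2381824/666985] → run D
t=15: vr[F=512/205 G=5120/1991 H=2381824/666985] → run F
t=16: vr[F=768/205 G=5120/1991 H=2381824/666985] → run G
t=17: vr[F=768/205 H=2381824/666985] → run H
t=18: vr[F=768/205 H=4420608/666985] → run F
t=19: vr[F=1024/205 H=4420608/666985] → run F
t=20: vr[F=256/41 H=4420608/666985] → run F
t=21: vr[F=1536/205 H=4420608/666985] → run H
t=22: vr[F=1536/205 H=6459392/666985] → run F
t=23: vr[F=1792/205 H=6459392/666985] → run F
t=24: vr[H=6459392/666985] → run H
t=25: vr[H=8498176/666985] → run H
t=26: vr[H=2107392/133397] → run H
t=27: vr[H=12575744/666985] → run H
t=28: vr[H=14614528/666985] → run H
t=29: (idle)
t=30: (idle)
t=31: (idle)
t=32: (idle)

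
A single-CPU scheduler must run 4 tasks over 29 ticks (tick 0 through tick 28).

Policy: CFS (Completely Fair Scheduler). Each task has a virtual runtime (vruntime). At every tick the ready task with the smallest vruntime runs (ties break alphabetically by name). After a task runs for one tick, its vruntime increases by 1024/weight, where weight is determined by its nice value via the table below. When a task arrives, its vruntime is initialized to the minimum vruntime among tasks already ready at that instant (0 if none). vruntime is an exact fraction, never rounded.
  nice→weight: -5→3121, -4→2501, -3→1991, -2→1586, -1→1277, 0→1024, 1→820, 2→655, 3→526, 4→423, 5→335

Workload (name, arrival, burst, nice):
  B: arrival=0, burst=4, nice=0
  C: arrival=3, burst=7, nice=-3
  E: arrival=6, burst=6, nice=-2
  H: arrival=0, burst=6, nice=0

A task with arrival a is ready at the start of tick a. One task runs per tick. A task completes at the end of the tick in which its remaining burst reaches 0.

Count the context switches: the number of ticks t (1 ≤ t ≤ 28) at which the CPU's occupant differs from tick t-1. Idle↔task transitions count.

context switches = 22

t=0: vr[B=0 H=0] → run B
t=1: vr[B=1 H=0] → run H
t=2: vr[B=1 H=1] → run B
t=3: vr[B=2 C=1 H=1] → run C
t=4: vr[B=2 C=3015/1991 H=1] → run H
t=5: vr[B=2 C=3015/1991 H=2] → run C
t=6: vr[B=2 C=4039/1991 E=2 H=2] → run B
t=7: vr[B=3 C=4039/1991 E=2 H=2] → run E
t=8: vr[B=3 C=4039/1991 E=2098/793 H=2] → run H
t=9: vr[B=3 C=4039/1991 E=2098/793 H=3] → run C
t=10: vr[B=3 C=5063/1991 E=2098/793 H=3] → run C
t=11: vr[B=3 C=6087/1991 E=2098/793 H=3] → run E
t=12: vr[B=3 C=6087/1991 E=2610/793 H=3] → run B
t=13: vr[C=6087/1991 E=2610/793 H=3] → run H
t=14: vr[C=6087/1991 E=2610/793 H=4] → run C
t=15: vr[C=7111/1991 E=2610/793 H=4] → run E
t=16: vr[C=7111/1991 E=3122/793 H=4] → run C
t=17: vr[C=8135/1991 E=3122/793 H=4] → run E
t=18: vr[C=8135/1991 E=3634/793 H=4] → run H
t=19: vr[C=8135/1991 E=3634/793 H=5] → run C
t=20: vr[E=3634/793 H=5] → run E
t=21: vr[E=4146/793 H=5] → run H
t=22: vr[E=4146/793] → run E
t=23: (idle)
t=24: (idle)
t=25: (idle)
t=26: (idle)
t=27: (idle)
t=28: (idle)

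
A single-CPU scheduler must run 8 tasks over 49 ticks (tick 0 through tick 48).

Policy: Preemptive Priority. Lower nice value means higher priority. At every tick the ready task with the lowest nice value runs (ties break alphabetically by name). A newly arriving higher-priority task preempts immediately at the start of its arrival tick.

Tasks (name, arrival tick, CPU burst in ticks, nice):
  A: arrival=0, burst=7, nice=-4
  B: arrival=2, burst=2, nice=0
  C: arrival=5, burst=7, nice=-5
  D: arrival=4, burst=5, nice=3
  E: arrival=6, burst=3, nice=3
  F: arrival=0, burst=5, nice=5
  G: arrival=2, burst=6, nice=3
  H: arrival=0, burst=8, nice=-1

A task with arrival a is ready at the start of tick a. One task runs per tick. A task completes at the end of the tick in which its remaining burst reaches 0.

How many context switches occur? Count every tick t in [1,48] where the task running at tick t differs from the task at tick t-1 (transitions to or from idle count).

context switches = 9

t=0: ready={A,F,H} → run A
t=1: ready={A,F,H} → run A
t=2: ready={A,B,F,G,H} → run A
t=3: ready={A,B,F,G,H} → run A
t=4: ready={A,B,D,F,G,H} → run A
t=5: ready={A,B,C,D,F,G,H} → run C
t=6: ready={A,B,C,D,E,F,G,H} → run C
t=7: ready={A,B,C,D,E,F,G,H} → run C
t=8: ready={A,B,C,D,E,F,G,H} → run C
t=9: ready={A,B,C,D,E,F,G,H} → run C
t=10: ready={A,B,C,D,E,F,G,H} → run C
t=11: ready={A,B,C,D,E,F,G,H} → run C
t=12: ready={A,B,D,E,F,G,H} → run A
t=13: ready={A,B,D,E,F,G,H} → run A
t=14: ready={B,D,E,F,G,H} → run H
t=15: ready={B,D,E,F,G,H} → run H
t=16: ready={B,D,E,F,G,H} → run H
t=17: ready={B,D,E,F,G,H} → run H
t=18: ready={B,D,E,F,G,H} → run H
t=19: ready={B,D,E,F,G,H} → run H
t=20: ready={B,D,E,F,G,H} → run H
t=21: ready={B,D,E,F,G,H} → run H
t=22: ready={B,D,E,F,G} → run B
t=23: ready={B,D,E,F,G} → run B
t=24: ready={D,E,F,G} → run D
t=25: ready={D,E,F,G} → run D
t=26: ready={D,E,F,G} → run D
t=27: ready={D,E,F,G} → run D
t=28: ready={D,E,F,G} → run D
t=29: ready={E,F,G} → run E
t=30: ready={E,F,G} → run E
t=31: ready={E,F,G} → run E
t=32: ready={F,G} → run G
t=33: ready={F,G} → run G
t=34: ready={F,G} → run G
t=35: ready={F,G} → run G
t=36: ready={F,G} → run G
t=37: ready={F,G} → run G
t=38: ready={F} → run F
t=39: ready={F} → run F
t=40: ready={F} → run F
t=41: ready={F} → run F
t=42: ready={F} → run F
t=43: (idle)
t=44: (idle)
t=45: (idle)
t=46: (idle)
t=47: (idle)
t=48: (idle)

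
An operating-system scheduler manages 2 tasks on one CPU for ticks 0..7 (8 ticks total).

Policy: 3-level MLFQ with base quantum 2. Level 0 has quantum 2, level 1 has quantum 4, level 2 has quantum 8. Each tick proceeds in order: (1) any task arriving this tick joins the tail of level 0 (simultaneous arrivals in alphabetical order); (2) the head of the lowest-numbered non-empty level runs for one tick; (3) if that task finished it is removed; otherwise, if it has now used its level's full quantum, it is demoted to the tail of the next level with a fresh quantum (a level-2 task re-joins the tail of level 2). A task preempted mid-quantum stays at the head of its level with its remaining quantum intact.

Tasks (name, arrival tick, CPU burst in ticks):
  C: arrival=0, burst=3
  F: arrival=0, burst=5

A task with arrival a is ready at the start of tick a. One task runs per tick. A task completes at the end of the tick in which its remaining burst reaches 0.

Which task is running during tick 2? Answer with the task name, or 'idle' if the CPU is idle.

running at tick 2 = F

t=0: L0/L1/L2 = CF/-/- → run C
t=1: L0/L1/L2 = CF/-/- → run C
t=2: L0/L1/L2 = F/C/- → run F
t=3: L0/L1/L2 = F/C/- → run F
t=4: L0/L1/L2 = -/CF/- → run C
t=5: L0/L1/L2 = -/F/- → run F
t=6: L0/L1/L2 = -/F/- → run F
t=7: L0/L1/L2 = -/F/- → run F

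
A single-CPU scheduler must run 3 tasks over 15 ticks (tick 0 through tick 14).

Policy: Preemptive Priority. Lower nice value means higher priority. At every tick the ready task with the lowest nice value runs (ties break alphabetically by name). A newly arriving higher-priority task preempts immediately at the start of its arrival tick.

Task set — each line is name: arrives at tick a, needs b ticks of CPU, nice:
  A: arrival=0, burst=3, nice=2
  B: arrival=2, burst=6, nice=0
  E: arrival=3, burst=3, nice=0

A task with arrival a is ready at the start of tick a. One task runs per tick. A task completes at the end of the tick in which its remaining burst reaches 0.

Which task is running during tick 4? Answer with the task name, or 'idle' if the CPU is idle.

running at tick 4 = B

t=0: ready={A} → run A
t=1: ready={A} → run A
t=2: ready={A,B} → run B
t=3: ready={A,B,E} → run B
t=4: ready={A,B,E} → run B
t=5: ready={A,B,E} → run B
t=6: ready={A,B,E} → run B
t=7: ready={A,B,E} → run B
t=8: ready={A,E} → run E
t=9: ready={A,E} → run E
t=10: ready={A,E} → run E
t=11: ready={A} → run A
t=12: (idle)
t=13: (idle)
t=14: (idle)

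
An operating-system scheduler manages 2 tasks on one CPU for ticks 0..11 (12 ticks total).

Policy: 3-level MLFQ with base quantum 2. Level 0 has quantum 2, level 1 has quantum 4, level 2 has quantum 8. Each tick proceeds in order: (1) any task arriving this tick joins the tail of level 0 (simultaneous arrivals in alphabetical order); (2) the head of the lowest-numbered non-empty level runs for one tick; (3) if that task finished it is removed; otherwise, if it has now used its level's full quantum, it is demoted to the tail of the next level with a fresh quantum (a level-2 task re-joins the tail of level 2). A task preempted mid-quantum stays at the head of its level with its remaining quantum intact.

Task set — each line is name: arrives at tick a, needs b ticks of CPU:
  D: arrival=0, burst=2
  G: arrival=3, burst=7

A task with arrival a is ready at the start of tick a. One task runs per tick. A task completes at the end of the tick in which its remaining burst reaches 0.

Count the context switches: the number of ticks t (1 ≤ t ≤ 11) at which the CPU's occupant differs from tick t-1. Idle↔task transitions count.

t=0: L0/L1/L2 = D/-/- → run D
t=1: L0/L1/L2 = D/-/- → run D
t=2: (idle)
t=3: L0/L1/L2 = G/-/- → run G
t=4: L0/L1/L2 = G/-/- → run G
t=5: L0/L1/L2 = -/G/- → run G
t=6: L0/L1/L2 = -/G/- → run G
t=7: L0/L1/L2 = -/G/- → run G
t=8: L0/L1/L2 = -/G/- → run G
t=9: L0/L1/L2 = -/-/G → run G
t=10: (idle)
t=11: (idle)

context switches = 3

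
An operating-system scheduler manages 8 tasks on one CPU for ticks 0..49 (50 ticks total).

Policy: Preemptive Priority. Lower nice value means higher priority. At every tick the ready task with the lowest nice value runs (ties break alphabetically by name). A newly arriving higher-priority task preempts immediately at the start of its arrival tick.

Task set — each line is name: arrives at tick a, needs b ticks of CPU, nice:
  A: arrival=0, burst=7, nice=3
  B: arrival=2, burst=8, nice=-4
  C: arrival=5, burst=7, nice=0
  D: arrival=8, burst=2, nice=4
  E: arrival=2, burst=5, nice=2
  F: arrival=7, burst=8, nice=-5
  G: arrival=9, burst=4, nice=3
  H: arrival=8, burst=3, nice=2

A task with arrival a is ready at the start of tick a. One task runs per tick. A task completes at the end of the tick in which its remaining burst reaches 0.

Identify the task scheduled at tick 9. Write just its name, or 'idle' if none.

t=0: ready={A} → run A
t=1: ready={A} → run A
t=2: ready={A,B,E} → run B
t=3: ready={A,B,E} → run B
t=4: ready={A,B,E} → run B
t=5: ready={A,B,C,E} → run B
t=6: ready={A,B,C,E} → run B
t=7: ready={A,B,C,E,F} → run F
t=8: ready={A,B,C,D,E,F,H} → run F
t=9: ready={A,B,C,D,E,F,G,H} → run F
t=10: ready={A,B,C,D,E,F,G,H} → run F
t=11: ready={A,B,C,D,E,F,G,H} → run F
t=12: ready={A,B,C,D,E,F,G,H} → run F
t=13: ready={A,B,C,D,E,F,G,H} → run F
t=14: ready={A,B,C,D,E,F,G,H} → run F
t=15: ready={A,B,C,D,E,G,H} → run B
t=16: ready={A,B,C,D,E,G,H} → run B
t=17: ready={A,B,C,D,E,G,H} → run B
t=18: ready={A,C,D,E,G,H} → run C
t=19: ready={A,C,D,E,G,H} → run C
t=20: ready={A,C,D,E,G,H} → run C
t=21: ready={A,C,D,E,G,H} → run C
t=22: ready={A,C,D,E,G,H} → run C
t=23: ready={A,C,D,E,G,H} → run C
t=24: ready={A,C,D,E,G,H} → run C
t=25: ready={A,D,E,G,H} → run E
t=26: ready={A,D,E,G,H} → run E
t=27: ready={A,D,E,G,H} → run E
t=28: ready={A,D,E,G,H} → run E
t=29: ready={A,D,E,G,H} → run E
t=30: ready={A,D,G,H} → run H
t=31: ready={A,D,G,H} → run H
t=32: ready={A,D,G,H} → run H
t=33: ready={A,D,G} → run A
t=34: ready={A,D,G} → run A
t=35: ready={A,D,G} → run A
t=36: ready={A,D,G} → run A
t=37: ready={A,D,G} → run A
t=38: ready={D,G} → run G
t=39: ready={D,G} → run G
t=40: ready={D,G} → run G
t=41: ready={D,G} → run G
t=42: ready={D} → run D
t=43: ready={D} → run D
t=44: (idle)
t=45: (idle)
t=46: (idle)
t=47: (idle)
t=48: (idle)
t=49: (idle)

running at tick 9 = F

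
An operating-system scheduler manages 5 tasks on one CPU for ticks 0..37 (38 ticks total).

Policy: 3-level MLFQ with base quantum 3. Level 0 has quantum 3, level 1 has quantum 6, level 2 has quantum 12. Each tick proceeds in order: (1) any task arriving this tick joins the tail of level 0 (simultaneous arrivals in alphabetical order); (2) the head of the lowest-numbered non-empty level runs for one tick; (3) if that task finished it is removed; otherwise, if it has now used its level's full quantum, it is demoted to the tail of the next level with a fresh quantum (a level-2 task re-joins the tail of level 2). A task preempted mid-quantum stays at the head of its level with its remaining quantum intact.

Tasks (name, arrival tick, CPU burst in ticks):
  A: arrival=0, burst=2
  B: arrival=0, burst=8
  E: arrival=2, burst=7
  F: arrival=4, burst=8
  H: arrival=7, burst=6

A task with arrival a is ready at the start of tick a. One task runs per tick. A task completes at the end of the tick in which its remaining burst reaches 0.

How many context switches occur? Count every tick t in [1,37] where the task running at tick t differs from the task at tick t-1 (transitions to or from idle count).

t=0: L0/L1/L2 = AB/-/- → run A
t=1: L0/L1/L2 = AB/-/- → run A
t=2: L0/L1/L2 = BE/-/- → run B
t=3: L0/L1/L2 = BE/-/- → run B
t=4: L0/L1/L2 = BEF/-/- → run B
t=5: L0/L1/L2 = EF/B/- → run E
t=6: L0/L1/L2 = EF/B/- → run E
t=7: L0/L1/L2 = EFH/B/- → run E
t=8: L0/L1/L2 = FH/BE/- → run F
t=9: L0/L1/L2 = FH/BE/- → run F
t=10: L0/L1/L2 = FH/BE/- → run F
t=11: L0/L1/L2 = H/BEF/- → run H
t=12: L0/L1/L2 = H/BEF/- → run H
t=13: L0/L1/L2 = H/BEF/- → run H
t=14: L0/L1/L2 = -/BEFH/- → run B
t=15: L0/L1/L2 = -/BEFH/- → run B
t=16: L0/L1/L2 = -/BEFH/- → run B
t=17: L0/L1/L2 = -/BEFH/- → run B
t=18: L0/L1/L2 = -/BEFH/- → run B
t=19: L0/L1/L2 = -/EFH/- → run E
t=20: L0/L1/L2 = -/EFH/- → run E
t=21: L0/L1/L2 = -/EFH/- → run E
t=22: L0/L1/L2 = -/EFH/- → run E
t=23: L0/L1/L2 = -/FH/- → run F
t=24: L0/L1/L2 = -/FH/- → run F
t=25: L0/L1/L2 = -/FH/- → run F
t=26: L0/L1/L2 = -/FH/- → run F
t=27: L0/L1/L2 = -/FH/- → run F
t=28: L0/L1/L2 = -/H/- → run H
t=29: L0/L1/L2 = -/H/- → run H
t=30: L0/L1/L2 = -/H/- → run H
t=31: (idle)
t=32: (idle)
t=33: (idle)
t=34: (idle)
t=35: (idle)
t=36: (idle)
t=37: (idle)

context switches = 9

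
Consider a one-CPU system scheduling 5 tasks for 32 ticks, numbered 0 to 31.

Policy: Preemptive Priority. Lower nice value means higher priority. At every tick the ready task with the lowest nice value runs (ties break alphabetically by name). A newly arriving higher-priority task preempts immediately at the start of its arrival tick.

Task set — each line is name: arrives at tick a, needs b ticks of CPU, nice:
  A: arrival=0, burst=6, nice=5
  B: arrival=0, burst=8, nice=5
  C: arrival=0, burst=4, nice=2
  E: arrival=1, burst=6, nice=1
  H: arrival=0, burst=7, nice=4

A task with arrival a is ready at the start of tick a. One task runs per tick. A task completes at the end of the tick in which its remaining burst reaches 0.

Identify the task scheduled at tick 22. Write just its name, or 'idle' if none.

running at tick 22 = A

t=0: ready={A,B,C,H} → run C
t=1: ready={A,B,C,E,H} → run E
t=2: ready={A,B,C,E,H} → run E
t=3: ready={A,B,C,E,H} → run E
t=4: ready={A,B,C,E,H} → run E
t=5: ready={A,B,C,E,H} → run E
t=6: ready={A,B,C,E,H} → run E
t=7: ready={A,B,C,H} → run C
t=8: ready={A,B,C,H} → run C
t=9: ready={A,B,C,H} → run C
t=10: ready={A,B,H} → run H
t=11: ready={A,B,H} → run H
t=12: ready={A,B,H} → run H
t=13: ready={A,B,H} → run H
t=14: ready={A,B,H} → run H
t=15: ready={A,B,H} → run H
t=16: ready={A,B,H} → run H
t=17: ready={A,B} → run A
t=18: ready={A,B} → run A
t=19: ready={A,B} → run A
t=20: ready={A,B} → run A
t=21: ready={A,B} → run A
t=22: ready={A,B} → run A
t=23: ready={B} → run B
t=24: ready={B} → run B
t=25: ready={B} → run B
t=26: ready={B} → run B
t=27: ready={B} → run B
t=28: ready={B} → run B
t=29: ready={B} → run B
t=30: ready={B} → run B
t=31: (idle)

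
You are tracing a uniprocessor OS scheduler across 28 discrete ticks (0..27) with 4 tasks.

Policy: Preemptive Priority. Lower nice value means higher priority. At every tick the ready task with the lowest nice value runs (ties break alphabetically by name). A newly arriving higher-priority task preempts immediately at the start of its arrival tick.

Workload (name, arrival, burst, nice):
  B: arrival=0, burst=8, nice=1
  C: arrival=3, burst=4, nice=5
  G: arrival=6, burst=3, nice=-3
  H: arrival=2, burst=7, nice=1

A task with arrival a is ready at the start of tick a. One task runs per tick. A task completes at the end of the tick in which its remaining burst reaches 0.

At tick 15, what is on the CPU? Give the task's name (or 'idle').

t=0: ready={B} → run B
t=1: ready={B} → run B
t=2: ready={B,H} → run B
t=3: ready={B,C,H} → run B
t=4: ready={B,C,H} → run B
t=5: ready={B,C,H} → run B
t=6: ready={B,C,G,H} → run G
t=7: ready={B,C,G,H} → run G
t=8: ready={B,C,G,H} → run G
t=9: ready={B,C,H} → run B
t=10: ready={B,C,H} → run B
t=11: ready={C,H} → run H
t=12: ready={C,H} → run H
t=13: ready={C,H} → run H
t=14: ready={C,H} → run H
t=15: ready={C,H} → run H
t=16: ready={C,H} → run H
t=17: ready={C,H} → run H
t=18: ready={C} → run C
t=19: ready={C} → run C
t=20: ready={C} → run C
t=21: ready={C} → run C
t=22: (idle)
t=23: (idle)
t=24: (idle)
t=25: (idle)
t=26: (idle)
t=27: (idle)

running at tick 15 = H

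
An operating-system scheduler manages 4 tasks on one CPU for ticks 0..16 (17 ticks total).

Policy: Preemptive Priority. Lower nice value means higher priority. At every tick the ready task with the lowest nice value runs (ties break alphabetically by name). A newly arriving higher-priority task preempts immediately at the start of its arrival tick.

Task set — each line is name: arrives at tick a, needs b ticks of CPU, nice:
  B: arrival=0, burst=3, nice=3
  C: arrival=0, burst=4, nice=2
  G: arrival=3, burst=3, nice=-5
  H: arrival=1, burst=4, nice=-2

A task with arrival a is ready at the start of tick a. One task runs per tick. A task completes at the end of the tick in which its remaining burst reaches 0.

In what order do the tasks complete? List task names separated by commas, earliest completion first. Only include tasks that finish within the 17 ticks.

t=0: ready={B,C} → run C
t=1: ready={B,C,H} → run H
t=2: ready={B,C,H} → run H
t=3: ready={B,C,G,H} → run G
t=4: ready={B,C,G,H} → run G
t=5: ready={B,C,G,H} → run G
t=6: ready={B,C,H} → run H
t=7: ready={B,C,H} → run H
t=8: ready={B,C} → run C
t=9: ready={B,C} → run C
t=10: ready={B,C} → run C
t=11: ready={B} → run B
t=12: ready={B} → run B
t=13: ready={B} → run B
t=14: (idle)
t=15: (idle)
t=16: (idle)

completion order = G, H, C, B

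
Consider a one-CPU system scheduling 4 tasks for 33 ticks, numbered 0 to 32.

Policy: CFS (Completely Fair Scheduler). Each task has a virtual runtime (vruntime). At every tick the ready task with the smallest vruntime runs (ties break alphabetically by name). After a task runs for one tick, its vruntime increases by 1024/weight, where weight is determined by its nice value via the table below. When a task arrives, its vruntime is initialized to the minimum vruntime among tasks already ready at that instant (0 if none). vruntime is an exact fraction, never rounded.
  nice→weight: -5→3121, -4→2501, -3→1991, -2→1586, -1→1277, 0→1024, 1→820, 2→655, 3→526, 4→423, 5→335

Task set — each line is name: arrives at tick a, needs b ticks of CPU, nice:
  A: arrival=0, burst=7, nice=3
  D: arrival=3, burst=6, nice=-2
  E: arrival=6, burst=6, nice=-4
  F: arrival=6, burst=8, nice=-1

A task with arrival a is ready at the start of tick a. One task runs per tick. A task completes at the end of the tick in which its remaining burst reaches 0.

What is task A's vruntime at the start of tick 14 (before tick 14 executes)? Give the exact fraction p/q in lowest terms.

t=0: vr[A=0] → run A
t=1: vr[A=512/263] → run A
t=2: vr[A=1024/263] → run A
t=3: vr[A=1536/263 D=1536/263] → run A
t=4: vr[A=2048/263 D=1536/263] → run D
t=5: vr[A=2048/263 D=1352704/208559] → run D
t=6: vr[A=2048/263 D=1487360/208559 E=1487360/208559 F=1487360/208559] → run D
t=7: vr[A=2048/263 D=1622016/208559 E=1487360/208559 F=1487360/208559] → run E
t=8: vr[A=2048/263 D=1622016/208559 E=64482816/8550919 F=1487360/208559] → run F
t=9: vr[A=2048/263 D=1622016/208559 E=64482816/8550919 F=2112923136/266329843] → run E
t=10: vr[A=2048/263 D=1622016/208559 E=67983872/8550919 F=2112923136/266329843] → run D
t=11: vr[A=2048/263 D=1756672/208559 E=67983872/8550919 F=2112923136/266329843] → run A
t=12: vr[A=2560/263 D=1756672/208559 E=67983872/8550919 F=2112923136/266329843] → run F
t=13: vr[A=2560/263 D=1756672/208559 E=67983872/8550919 F=2326487552/266329843] → run E
t=14: vr[A=2560/263 D=1756672/208559 E=71484928/8550919 F=2326487552/266329843] → run E
t=15: vr[A=2560/263 D=1756672/208559 E=74985984/8550919 F=2326487552/266329843] → run D
t=16: vr[A=2560/263 D=1891328/208559 E=74985984/8550919 F=2326487552/266329843] → run F
t=17: vr[A=2560/263 D=1891328/208559 E=74985984/8550919 F=2540051968/266329843] → run E
t=18: vr[A=2560/263 D=1891328/208559 E=78487040/8550919 F=2540051968/266329843] → run D
t=19: vr[A=2560/263 E=78487040/8550919 F=2540051968/266329843] → run E
t=20: vr[A=2560/263 F=2540051968/266329843] → run F
t=21: vr[A=2560/263 F=2753616384/266329843] → run A
t=22: vr[A=3072/263 F=2753616384/266329843] → run F
t=23: vr[A=3072/263 F=2967180800/266329843] → run F
t=24: vr[A=3072/263 F=3180745216/266329843] → run A
t=25: vr[F=3180745216/266329843] → run F
t=26: vr[F=3394309632/266329843] → run F
t=27: (idle)
t=28: (idle)
t=29: (idle)
t=30: (idle)
t=31: (idle)
t=32: (idle)

vruntime(A, start of tick 14) = 2560/263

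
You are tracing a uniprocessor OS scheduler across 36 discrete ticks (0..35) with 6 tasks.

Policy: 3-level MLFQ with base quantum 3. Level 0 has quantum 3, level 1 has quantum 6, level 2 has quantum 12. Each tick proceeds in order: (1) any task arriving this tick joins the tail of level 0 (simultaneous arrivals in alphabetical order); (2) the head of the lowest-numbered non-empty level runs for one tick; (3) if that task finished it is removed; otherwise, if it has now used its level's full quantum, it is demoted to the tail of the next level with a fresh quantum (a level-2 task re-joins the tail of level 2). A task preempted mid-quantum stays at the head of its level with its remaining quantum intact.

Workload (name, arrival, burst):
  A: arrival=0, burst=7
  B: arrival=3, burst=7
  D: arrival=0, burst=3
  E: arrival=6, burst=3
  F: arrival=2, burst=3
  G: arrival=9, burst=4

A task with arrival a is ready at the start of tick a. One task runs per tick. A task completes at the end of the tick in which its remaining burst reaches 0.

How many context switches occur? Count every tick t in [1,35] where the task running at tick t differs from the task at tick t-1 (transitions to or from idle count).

t=0: L0/L1/L2 = AD/-/- → run A
t=1: L0/L1/L2 = AD/-/- → run A
t=2: L0/L1/L2 = ADF/-/- → run A
t=3: L0/L1/L2 = DFB/A/- → run D
t=4: L0/L1/L2 = DFB/A/- → run D
t=5: L0/L1/L2 = DFB/A/- → run D
t=6: L0/L1/L2 = FBE/A/- → run F
t=7: L0/L1/L2 = FBE/A/- → run F
t=8: L0/L1/L2 = FBE/A/- → run F
t=9: L0/L1/L2 = BEG/A/- → run B
t=10: L0/L1/L2 = BEG/A/- → run B
t=11: L0/L1/L2 = BEG/A/- → run B
t=12: L0/L1/L2 = EG/AB/- → run E
t=13: L0/L1/L2 = EG/AB/- → run E
t=14: L0/L1/L2 = EG/AB/- → run E
t=15: L0/L1/L2 = G/AB/- → run G
t=16: L0/L1/L2 = G/AB/- → run G
t=17: L0/L1/L2 = G/AB/- → run G
t=18: L0/L1/L2 = -/ABG/- → run A
t=19: L0/L1/L2 = -/ABG/- → run A
t=20: L0/L1/L2 = -/ABG/- → run A
t=21: L0/L1/L2 = -/ABG/- → run A
t=22: L0/L1/L2 = -/BG/- → run B
t=23: L0/L1/L2 = -/BG/- → run B
t=24: L0/L1/L2 = -/BG/- → run B
t=25: L0/L1/L2 = -/BG/- → run B
t=26: L0/L1/L2 = -/G/- → run G
t=27: (idle)
t=28: (idle)
t=29: (idle)
t=30: (idle)
t=31: (idle)
t=32: (idle)
t=33: (idle)
t=34: (idle)
t=35: (idle)

context switches = 9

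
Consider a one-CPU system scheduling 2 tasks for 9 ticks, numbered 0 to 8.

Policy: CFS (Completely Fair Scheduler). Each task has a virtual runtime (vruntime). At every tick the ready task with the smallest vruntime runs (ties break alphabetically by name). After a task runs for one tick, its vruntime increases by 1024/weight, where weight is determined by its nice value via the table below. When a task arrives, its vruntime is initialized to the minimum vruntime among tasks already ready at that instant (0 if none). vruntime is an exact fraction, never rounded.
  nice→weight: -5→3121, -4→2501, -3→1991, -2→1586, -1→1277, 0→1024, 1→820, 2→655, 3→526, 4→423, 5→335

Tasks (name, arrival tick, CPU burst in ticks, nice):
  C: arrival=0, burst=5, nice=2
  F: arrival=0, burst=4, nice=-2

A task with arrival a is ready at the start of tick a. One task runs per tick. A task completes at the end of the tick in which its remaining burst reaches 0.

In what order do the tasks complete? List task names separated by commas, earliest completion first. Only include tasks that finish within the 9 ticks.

completion order = F, C

t=0: vr[C=0 F=0] → run C
t=1: vr[C=1024/655 F=0] → run F
t=2: vr[C=1024/655 F=512/793] → run F
t=3: vr[C=1024/655 F=1024/793] → run F
t=4: vr[C=1024/655 F=1536/793] → run C
t=5: vr[C=2048/655 F=1536/793] → run F
t=6: vr[C=2048/655] → run C
t=7: vr[C=3072/655] → run C
t=8: vr[C=4096/655] → run C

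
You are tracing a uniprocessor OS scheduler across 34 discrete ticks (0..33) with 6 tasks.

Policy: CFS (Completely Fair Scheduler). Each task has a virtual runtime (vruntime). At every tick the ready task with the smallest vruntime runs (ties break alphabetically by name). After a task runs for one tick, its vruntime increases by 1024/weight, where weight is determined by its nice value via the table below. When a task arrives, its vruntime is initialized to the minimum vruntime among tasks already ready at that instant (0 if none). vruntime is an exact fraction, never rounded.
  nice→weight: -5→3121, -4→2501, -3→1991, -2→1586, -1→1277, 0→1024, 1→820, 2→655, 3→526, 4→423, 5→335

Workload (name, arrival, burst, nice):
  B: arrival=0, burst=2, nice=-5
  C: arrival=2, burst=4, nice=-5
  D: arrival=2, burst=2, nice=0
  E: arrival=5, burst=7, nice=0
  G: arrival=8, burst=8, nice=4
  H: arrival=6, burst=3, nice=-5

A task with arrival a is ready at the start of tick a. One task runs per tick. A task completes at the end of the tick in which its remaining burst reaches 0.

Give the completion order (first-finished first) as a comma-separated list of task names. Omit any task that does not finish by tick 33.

t=0: vr[B=0] → run B
t=1: vr[B=1024/3121] → run B
t=2: vr[C=0 D=0] → run C
t=3: vr[C=1024/3121 D=0] → run D
t=4: vr[C=1024/3121 D=1] → run C
t=5: vr[C=2048/3121 D=1 E=2048/3121] → run C
t=6: vr[C=3072/3121 D=1 E=2048/3121 H=2048/3121] → run E
t=7: vr[C=3072/3121 D=1 E=5169/3121 H=2048/3121] → run H
t=8: vr[C=3072/3121 D=1 E=5169/3121 G=3072/3121 H=3072/3121] → run C
t=9: vr[D=1 E=5169/3121 G=3072/3121 H=3072/3121] → run G
t=10: vr[D=1 E=5169/3121 G=4495360/1320183 H=3072/3121] → run H
t=11: vr[D=1 E=5169/3121 G=4495360/1320183 H=4096/3121] → run D
t=12: vr[E=5169/3121 G=4495360/1320183 H=4096/3121] → run H
t=13: vr[E=5169/3121 G=4495360/1320183] → run E
t=14: vr[E=8290/3121 G=4495360/1320183] → run E
t=15: vr[E=11411/3121 G=4495360/1320183] → run G
t=16: vr[E=11411/3121 G=7691264/1320183] → run E
t=17: vr[E=14532/3121 G=7691264/1320183] → run E
t=18: vr[E=17653/3121 G=7691264/1320183] → run E
t=19: vr[E=20774/3121 G=7691264/1320183] → run G
t=20: vr[E=20774/3121 G=3629056/440061] → run E
t=21: vr[G=3629056/440061] → run G
t=22: vr[G=14083072/1320183] → run G
t=23: vr[G=17278976/1320183] → run G
t=24: vr[G=6824960/440061] → run G
t=25: vr[G=23670784/1320183] → run G
t=26: (idle)
t=27: (idle)
t=28: (idle)
t=29: (idle)
t=30: (idle)
t=31: (idle)
t=32: (idle)
t=33: (idle)

completion order = B, C, D, H, E, G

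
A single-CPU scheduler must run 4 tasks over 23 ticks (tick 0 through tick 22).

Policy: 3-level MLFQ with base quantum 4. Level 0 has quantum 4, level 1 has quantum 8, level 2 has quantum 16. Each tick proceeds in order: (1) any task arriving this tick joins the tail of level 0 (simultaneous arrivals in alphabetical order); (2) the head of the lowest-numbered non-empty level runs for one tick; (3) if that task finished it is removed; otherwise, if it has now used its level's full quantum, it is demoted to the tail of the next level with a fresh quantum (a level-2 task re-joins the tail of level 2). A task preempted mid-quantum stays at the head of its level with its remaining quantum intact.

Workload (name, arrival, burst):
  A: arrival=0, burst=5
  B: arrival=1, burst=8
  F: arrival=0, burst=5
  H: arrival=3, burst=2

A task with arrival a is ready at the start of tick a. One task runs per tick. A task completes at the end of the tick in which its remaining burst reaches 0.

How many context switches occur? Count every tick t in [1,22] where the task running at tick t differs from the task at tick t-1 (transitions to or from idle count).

context switches = 7

t=0: L0/L1/L2 = AF/-/- → run A
t=1: L0/L1/L2 = AFB/-/- → run A
t=2: L0/L1/L2 = AFB/-/- → run A
t=3: L0/L1/L2 = AFBH/-/- → run A
t=4: L0/L1/L2 = FBH/A/- → run F
t=5: L0/L1/L2 = FBH/A/- → run F
t=6: L0/L1/L2 = FBH/A/- → run F
t=7: L0/L1/L2 = FBH/A/- → run F
t=8: L0/L1/L2 = BH/AF/- → run B
t=9: L0/L1/L2 = BH/AF/- → run B
t=10: L0/L1/L2 = BH/AF/- → run B
t=11: L0/L1/L2 = BH/AF/- → run B
t=12: L0/L1/L2 = H/AFB/- → run H
t=13: L0/L1/L2 = H/AFB/- → run H
t=14: L0/L1/L2 = -/AFB/- → run A
t=15: L0/L1/L2 = -/FB/- → run F
t=16: L0/L1/L2 = -/B/- → run B
t=17: L0/L1/L2 = -/B/- → run B
t=18: L0/L1/L2 = -/B/- → run B
t=19: L0/L1/L2 = -/B/- → run B
t=20: (idle)
t=21: (idle)
t=22: (idle)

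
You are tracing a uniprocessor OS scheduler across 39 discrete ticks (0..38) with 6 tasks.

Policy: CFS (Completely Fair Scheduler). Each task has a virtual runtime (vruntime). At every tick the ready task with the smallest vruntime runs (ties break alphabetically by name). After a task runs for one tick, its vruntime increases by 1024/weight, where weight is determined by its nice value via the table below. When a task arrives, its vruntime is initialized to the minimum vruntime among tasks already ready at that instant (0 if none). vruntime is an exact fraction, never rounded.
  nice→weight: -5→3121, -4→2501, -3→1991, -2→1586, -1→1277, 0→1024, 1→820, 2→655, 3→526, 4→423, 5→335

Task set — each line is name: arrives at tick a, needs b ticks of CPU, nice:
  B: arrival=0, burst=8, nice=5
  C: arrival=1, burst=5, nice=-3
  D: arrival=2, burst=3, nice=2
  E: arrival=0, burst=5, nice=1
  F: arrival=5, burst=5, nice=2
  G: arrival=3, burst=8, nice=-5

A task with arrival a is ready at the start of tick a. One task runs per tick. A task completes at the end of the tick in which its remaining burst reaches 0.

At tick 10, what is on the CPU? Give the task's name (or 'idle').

running at tick 10 = C

t=0: vr[B=0 E=0] → run B
t=1: vr[B=1024/335 C=0 E=0] → run C
t=2: vr[B=1024/335 C=1024/1991 D=0 E=0] → run D
t=3: vr[B=1024/335 C=1024/1991 D=1024/655 E=0 G=0] → run E
t=4: vr[B=1024/335 C=1024/1991 D=1024/655 E=256/205 G=0] → run G
t=5: vr[B=1024/335 C=1024/1991 D=1024/655 E=256/205 F=1024/3121 G=1024/3121] → run F
t=6: vr[B=1024/335 C=1024/1991 D=1024/655 E=256/205 F=3866624/2044255 G=1024/3121] → run G
t=7: vr[B=1024/335 C=1024/1991 D=1024/655 E=256/205 F=3866624/2044255 G=2048/3121] → run C
t=8: vr[B=1024/335 C=2048/1991 D=1024/655 E=256/205 F=3866624/2044255 G=2048/3121] → run G
t=9: vr[B=1024/335 C=2048/1991 D=1024/655 E=256/205 F=3866624/2044255 G=3072/3121] → run G
t=10: vr[B=1024/335 C=2048/1991 D=1024/655 E=256/205 F=3866624/2044255 G=4096/3121] → run C
t=11: vr[B=1024/335 C=3072/1991 D=1024/655 E=256/205 F=3866624/2044255 G=4096/3121] → run E
t=12: vr[B=1024/335 C=3072/1991 D=1024/655 E=512/205 F=3866624/2044255 G=4096/3121] → run G
t=13: vr[B=1024/335 C=3072/1991 D=1024/655 E=512/205 F=3866624/2044255 G=5120/3121] → run C
t=14: vr[B=1024/335 C=4096/1991 D=1024/655 E=512/205 F=3866624/2044255 G=5120/3121] → run D
t=15: vr[B=1024/335 C=4096/1991 D=2048/655 E=512/205 F=3866624/2044255 G=5120/3121] → run G
t=16: vr[B=1024/335 C=4096/1991 D=2048/655 E=512/205 F=3866624/2044255 G=6144/3121] → run F
t=17: vr[B=1024/335 C=4096/1991 D=2048/655 E=512/205 F=7062528/2044255 G=6144/3121] → run G
t=18: vr[B=1024/335 C=4096/1991 D=2048/655 E=512/205 F=7062528/2044255 G=7168/3121] → run C
t=19: vr[B=1024/335 D=2048/655 E=512/205 F=7062528/2044255 G=7168/3121] → run G
t=20: vr[B=1024/335 D=2048/655 E=512/205 F=7062528/2044255] → run E
t=21: vr[B=1024/335 D=2048/655 E=768/205 F=7062528/2044255] → run B
t=22: vr[B=2048/335 D=2048/655 E=768/205 F=7062528/2044255] → run D
t=23: vr[B=2048/335 E=768/205 F=7062528/2044255] → run F
t=24: vr[B=2048/335 E=768/205 F=10258432/2044255] → run E
t=25: vr[B=2048/335 E=1024/205 F=10258432/2044255] → run E
t=26: vr[B=2048/335 F=10258432/2044255] → run F
t=27: vr[B=2048/335 F=13454336/2044255] → run B
t=28: vr[B=3072/335 F=13454336/2044255] → run F
t=29: vr[B=3072/335] → run B
t=30: vr[B=4096/335] → run B
t=31: vr[B=1024/67] → run B
t=32: vr[B=6144/335] → run B
t=33: vr[B=7168/335] → run B
t=34: (idle)
t=35: (idle)
t=36: (idle)
t=37: (idle)
t=38: (idle)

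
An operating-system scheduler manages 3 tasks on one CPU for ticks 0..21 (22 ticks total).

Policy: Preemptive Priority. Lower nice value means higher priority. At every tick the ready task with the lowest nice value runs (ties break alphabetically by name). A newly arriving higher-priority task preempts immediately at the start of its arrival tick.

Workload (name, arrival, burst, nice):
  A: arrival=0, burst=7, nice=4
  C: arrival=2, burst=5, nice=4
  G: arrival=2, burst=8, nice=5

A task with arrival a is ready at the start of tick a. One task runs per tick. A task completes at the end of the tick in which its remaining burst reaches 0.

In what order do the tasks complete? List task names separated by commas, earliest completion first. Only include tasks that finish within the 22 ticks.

completion order = A, C, G

t=0: ready={A} → run A
t=1: ready={A} → run A
t=2: ready={A,C,G} → run A
t=3: ready={A,C,G} → run A
t=4: ready={A,C,G} → run A
t=5: ready={A,C,G} → run A
t=6: ready={A,C,G} → run A
t=7: ready={C,G} → run C
t=8: ready={C,G} → run C
t=9: ready={C,G} → run C
t=10: ready={C,G} → run C
t=11: ready={C,G} → run C
t=12: ready={G} → run G
t=13: ready={G} → run G
t=14: ready={G} → run G
t=15: ready={G} → run G
t=16: ready={G} → run G
t=17: ready={G} → run G
t=18: ready={G} → run G
t=19: ready={G} → run G
t=20: (idle)
t=21: (idle)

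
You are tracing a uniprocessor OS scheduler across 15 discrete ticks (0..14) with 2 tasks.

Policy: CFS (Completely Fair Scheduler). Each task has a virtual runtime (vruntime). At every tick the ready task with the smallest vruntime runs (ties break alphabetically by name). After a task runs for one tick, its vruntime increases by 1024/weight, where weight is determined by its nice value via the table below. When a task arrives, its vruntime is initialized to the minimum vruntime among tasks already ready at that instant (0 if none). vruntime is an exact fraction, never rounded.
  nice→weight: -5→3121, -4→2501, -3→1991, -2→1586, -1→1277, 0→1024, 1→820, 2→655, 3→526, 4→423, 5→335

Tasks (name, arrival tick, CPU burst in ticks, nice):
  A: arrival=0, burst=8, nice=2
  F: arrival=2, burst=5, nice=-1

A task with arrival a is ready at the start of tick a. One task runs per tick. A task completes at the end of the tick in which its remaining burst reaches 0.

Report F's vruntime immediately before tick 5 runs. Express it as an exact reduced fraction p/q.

vruntime(F, start of tick 5) = 3956736/836435

t=0: vr[A=0] → run A
t=1: vr[A=1024/655] → run A
t=2: vr[A=2048/655 F=2048/655] → run A
t=3: vr[A=3072/655 F=2048/655] → run F
t=4: vr[A=3072/655 F=3286016/836435] → run F
t=5: vr[A=3072/655 F=3956736/836435] → run A
t=6: vr[A=4096/655 F=3956736/836435] → run F
t=7: vr[A=4096/655 F=4627456/836435] → run F
t=8: vr[A=4096/655 F=5298176/836435] → run A
t=9: vr[A=1024/131 F=5298176/836435] → run F
t=10: vr[A=1024/131] → run A
t=11: vr[A=6144/655] → run A
t=12: vr[A=7168/655] → run A
t=13: (idle)
t=14: (idle)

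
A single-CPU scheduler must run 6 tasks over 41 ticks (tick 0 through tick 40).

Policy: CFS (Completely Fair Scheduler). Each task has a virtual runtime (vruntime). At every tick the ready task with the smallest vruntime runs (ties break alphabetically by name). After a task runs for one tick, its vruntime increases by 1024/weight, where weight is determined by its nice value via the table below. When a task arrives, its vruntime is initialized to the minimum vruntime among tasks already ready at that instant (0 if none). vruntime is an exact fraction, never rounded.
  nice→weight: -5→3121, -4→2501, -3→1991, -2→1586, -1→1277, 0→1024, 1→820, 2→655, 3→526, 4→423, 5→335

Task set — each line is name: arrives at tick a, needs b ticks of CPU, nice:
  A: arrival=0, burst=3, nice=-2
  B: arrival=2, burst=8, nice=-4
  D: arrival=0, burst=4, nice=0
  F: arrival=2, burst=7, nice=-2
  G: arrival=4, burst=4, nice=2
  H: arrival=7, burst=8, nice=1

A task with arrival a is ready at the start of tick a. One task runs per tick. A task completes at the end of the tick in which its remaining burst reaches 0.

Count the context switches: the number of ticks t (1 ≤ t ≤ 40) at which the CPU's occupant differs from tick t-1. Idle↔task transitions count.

context switches = 29

t=0: vr[A=0 D=0] → run A
t=1: vr[A=512/793 D=0] → run D
t=2: vr[A=512/793 B=512/793 D=1 F=512/793] → run A
t=3: vr[A=1024/793 B=512/793 D=1 F=512/793] → run B
t=4: vr[A=1024/793 B=34304/32513 D=1 F=512/793 G=512/793] → run F
t=5: vr[A=1024/793 B=34304/32513 D=1 F=1024/793 G=512/793] → run G
t=6: vr[A=1024/793 B=34304/32513 D=1 F=1024/793 G=1147392/519415] → run D
t=7: vr[A=1024/793 B=34304/32513 D=2 F=1024/793 G=1147392/519415 H=34304/32513] → run B
t=8: vr[A=1024/793 B=47616/32513 D=2 F=1024/793 G=1147392/519415 H=34304/32513] → run H
t=9: vr[A=1024/793 B=47616/32513 D=2 F=1024/793 G=1147392/519415 H=374528/162565] → run A
t=10: vr[B=47616/32513 D=2 F=1024/793 G=1147392/519415 H=374528/162565] → run F
t=11: vr[B=47616/32513 D=2 F=1536/793 G=1147392/519415 H=374528/162565] → run B
t=12: vr[B=60928/32513 D=2 F=1536/793 G=1147392/519415 H=374528/162565] → run B
t=13: vr[B=74240/32513 D=2 F=1536/793 G=1147392/519415 H=374528/162565] → run F
t=14: vr[B=74240/32513 D=2 F=2048/793 G=1147392/519415 H=374528/162565] → run D
t=15: vr[B=74240/32513 D=3 F=2048/793 G=1147392/519415 H=374528/162565] → run G
t=16: vr[B=74240/32513 D=3 F=2048/793 G=1959424/519415 H=374528/162565] → run B
t=17: vr[B=87552/32513 D=3 F=2048/793 G=1959424/519415 H=374528/162565] → run H
t=18: vr[B=87552/32513 D=3 F=2048/793 G=1959424/519415 H=577536/162565] → run F
t=19: vr[B=87552/32513 D=3 F=2560/793 G=1959424/519415 H=577536/162565] → run B
t=20: vr[B=100864/32513 D=3 F=2560/793 G=1959424/519415 H=577536/162565] → run D
t=21: vr[B=100864/32513 F=2560/793 G=1959424/519415 H=577536/162565] → run B
t=22: vr[B=114176/32513 F=2560/793 G=1959424/519415 H=577536/162565] → run F
t=23: vr[B=114176/32513 F=3072/793 G=1959424/519415 H=577536/162565] → run B
t=24: vr[F=3072/793 G=1959424/519415 H=577536/162565] → run H
t=25: vr[F=3072/793 G=1959424/519415 H=780544/162565] → run G
t=26: vr[F=3072/793 G=2771456/519415 H=780544/162565] → run F
t=27: vr[F=3584/793 G=2771456/519415 H=780544/162565] → run F
t=28: vr[G=2771456/519415 H=780544/162565] → run H
t=29: vr[G=2771456/519415 H=983552/162565] → run G
t=30: vr[H=983552/162565] → run H
t=31: vr[H=237312/32513] → run H
t=32: vr[H=1389568/162565] → run H
t=33: vr[H=1592576/162565] → run H
t=34: (idle)
t=35: (idle)
t=36: (idle)
t=37: (idle)
t=38: (idle)
t=39: (idle)
t=40: (idle)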